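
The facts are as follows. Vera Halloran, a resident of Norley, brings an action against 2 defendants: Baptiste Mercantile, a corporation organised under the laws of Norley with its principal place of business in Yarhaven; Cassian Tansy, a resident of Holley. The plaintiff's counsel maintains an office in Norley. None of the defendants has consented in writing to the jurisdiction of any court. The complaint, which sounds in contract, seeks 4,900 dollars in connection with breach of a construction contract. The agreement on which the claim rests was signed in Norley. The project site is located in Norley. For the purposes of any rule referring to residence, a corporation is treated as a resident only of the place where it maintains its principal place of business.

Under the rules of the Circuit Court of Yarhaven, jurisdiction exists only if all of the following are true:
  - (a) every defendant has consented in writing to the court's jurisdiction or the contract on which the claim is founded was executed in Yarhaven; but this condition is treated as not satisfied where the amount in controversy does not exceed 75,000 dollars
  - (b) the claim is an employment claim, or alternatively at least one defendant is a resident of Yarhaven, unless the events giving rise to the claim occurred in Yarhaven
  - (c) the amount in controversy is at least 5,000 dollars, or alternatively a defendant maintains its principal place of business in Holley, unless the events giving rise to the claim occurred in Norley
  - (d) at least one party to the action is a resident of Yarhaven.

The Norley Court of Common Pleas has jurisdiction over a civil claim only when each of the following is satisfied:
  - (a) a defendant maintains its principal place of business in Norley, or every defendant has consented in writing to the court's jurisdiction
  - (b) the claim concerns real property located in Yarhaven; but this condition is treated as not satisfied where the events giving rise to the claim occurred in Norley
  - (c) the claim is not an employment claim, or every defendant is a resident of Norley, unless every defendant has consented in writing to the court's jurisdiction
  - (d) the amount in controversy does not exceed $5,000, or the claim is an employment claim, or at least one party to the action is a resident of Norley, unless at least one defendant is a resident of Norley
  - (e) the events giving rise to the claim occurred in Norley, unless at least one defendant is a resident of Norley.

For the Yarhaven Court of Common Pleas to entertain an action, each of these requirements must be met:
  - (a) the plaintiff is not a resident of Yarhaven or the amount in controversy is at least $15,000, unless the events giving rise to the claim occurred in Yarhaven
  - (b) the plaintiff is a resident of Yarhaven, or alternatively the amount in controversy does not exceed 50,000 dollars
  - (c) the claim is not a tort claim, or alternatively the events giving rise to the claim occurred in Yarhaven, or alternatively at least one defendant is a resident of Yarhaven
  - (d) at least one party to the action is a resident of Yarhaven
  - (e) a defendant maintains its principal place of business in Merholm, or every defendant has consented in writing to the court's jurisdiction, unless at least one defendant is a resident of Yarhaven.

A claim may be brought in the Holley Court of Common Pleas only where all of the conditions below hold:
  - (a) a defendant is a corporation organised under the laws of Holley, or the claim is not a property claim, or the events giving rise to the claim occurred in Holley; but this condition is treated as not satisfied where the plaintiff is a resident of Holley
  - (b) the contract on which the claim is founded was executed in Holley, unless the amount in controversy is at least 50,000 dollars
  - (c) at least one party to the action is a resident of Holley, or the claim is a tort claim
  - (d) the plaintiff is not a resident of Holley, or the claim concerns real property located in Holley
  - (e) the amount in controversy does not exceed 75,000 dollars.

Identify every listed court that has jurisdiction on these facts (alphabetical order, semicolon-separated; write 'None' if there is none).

the Yarhaven Court of Common Pleas

The Circuit Court of Yarhaven:
  (a) No such written consent has been filed; the contract was executed in Norley, not Yarhaven — every alternative fails. Not satisfied.
  (b) Baptiste Mercantile resides in Yarhaven, so one alternative holds. Satisfied.
  (c) The amount in controversy is USD 4,900, below the 5,000 dollars floor; the corporate defendant(s) have their principal place of business in Yarhaven, not Holley — none of the alternatives is met. But the operative events occurred in Norley, and the 'unless' clause therefore excuses the requirement. Satisfied.
  (d) Baptiste Mercantile resides in Yarhaven. Met.
  → At least one condition fails; no jurisdiction.
The Norley Court of Common Pleas:
  (a) The corporate defendant(s) have their principal place of business in Yarhaven, not Norley; no such written consent has been filed — every alternative fails. Not met.
  (b) The claim does not concern real property. Condition not met.
  (c) The claim is a contract claim, not an employment claim, so one alternative holds. Satisfied.
  (d) The amount in controversy is 4,900 dollars, within the $5,000 ceiling, which satisfies one of the alternatives. Condition met.
  (e) The operative events occurred in Norley. Satisfied.
  → At least one condition fails; no jurisdiction.
The Yarhaven Court of Common Pleas:
  (a) The plaintiff resides in Norley, which is not Yarhaven — that alternative is enough. Condition met.
  (b) The amount in controversy is 4,900 dollars, within the $50,000 ceiling — that alternative is enough. Condition met.
  (c) The claim is a contract claim, not a tort claim — that alternative is enough. Met.
  (d) Baptiste Mercantile resides in Yarhaven. Satisfied.
  (e) The corporate defendant(s) have their principal place of business in Yarhaven, not Merholm; no such written consent has been filed — no alternative holds. But Baptiste Mercantile resides in Yarhaven, and the 'unless' clause therefore excuses the requirement. Satisfied.
  → All conditions met; jurisdiction exists.
The Holley Court of Common Pleas:
  (a) The claim is a contract claim, not a property claim, which satisfies one of the alternatives. The exception is not triggered, since the plaintiff resides in Norley, not Holley. Satisfied.
  (b) The contract was executed in Norley, not Holley. Nor does the 'unless' clause help: the amount in controversy is $4,900, below the 50,000 dollars floor. Condition not met.
  (c) Cassian Tansy resides in Holley, which satisfies one of the alternatives. Satisfied.
  (d) The plaintiff resides in Norley, which is not Holley, which satisfies one of the alternatives. Condition met.
  (e) The amount in controversy is 4,900 dollars, within the USD 75,000 ceiling. Satisfied.
  → The court lacks jurisdiction.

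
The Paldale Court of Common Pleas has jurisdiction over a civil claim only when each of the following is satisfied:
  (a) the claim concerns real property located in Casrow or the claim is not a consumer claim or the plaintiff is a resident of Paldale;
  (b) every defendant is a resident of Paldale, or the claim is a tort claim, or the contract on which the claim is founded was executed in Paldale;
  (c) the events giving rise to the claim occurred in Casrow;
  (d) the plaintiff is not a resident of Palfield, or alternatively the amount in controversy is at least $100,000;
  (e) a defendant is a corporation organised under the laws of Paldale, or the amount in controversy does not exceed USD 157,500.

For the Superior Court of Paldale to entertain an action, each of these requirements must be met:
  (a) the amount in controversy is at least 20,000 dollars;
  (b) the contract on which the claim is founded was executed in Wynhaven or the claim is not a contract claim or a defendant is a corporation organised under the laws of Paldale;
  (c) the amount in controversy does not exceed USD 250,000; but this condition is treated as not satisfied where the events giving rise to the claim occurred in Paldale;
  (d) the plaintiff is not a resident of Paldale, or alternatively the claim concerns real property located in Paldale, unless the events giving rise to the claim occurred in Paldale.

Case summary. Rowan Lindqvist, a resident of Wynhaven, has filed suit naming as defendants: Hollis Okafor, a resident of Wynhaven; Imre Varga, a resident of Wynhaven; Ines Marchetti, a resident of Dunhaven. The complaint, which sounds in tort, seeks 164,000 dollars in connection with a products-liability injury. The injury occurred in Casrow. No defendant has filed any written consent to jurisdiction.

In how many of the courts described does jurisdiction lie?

The Paldale Court of Common Pleas:
  (a) The claim is a tort claim, not a consumer claim, which satisfies one of the alternatives. Met.
  (b) The claim is a tort claim, so this disjunct is met. Condition met.
  (c) The operative events occurred in Casrow. Met.
  (d) The plaintiff resides in Wynhaven, which is not Palfield — that alternative is enough. Met.
  (e) No defendant is a corporation; the amount in controversy is 164,000 dollars, above the 157,500 dollars ceiling — none of the alternatives is met. Not satisfied.
  → No jurisdiction.
The Superior Court of Paldale:
  (a) The amount in controversy is USD 164,000, which meets the USD 20,000 floor. Condition met.
  (b) The claim is a tort claim, not a contract claim, so this disjunct is met. Met.
  (c) The amount in controversy is USD 164,000, within the $250,000 ceiling. The exception is not triggered, since the operative events occurred in Casrow, not Paldale. Satisfied.
  (d) The plaintiff resides in Wynhaven, which is not Paldale, so this disjunct is met. Met.
  → All conditions met; jurisdiction exists.
Courts with jurisdiction: the Superior Court of Paldale — 1 in total.

1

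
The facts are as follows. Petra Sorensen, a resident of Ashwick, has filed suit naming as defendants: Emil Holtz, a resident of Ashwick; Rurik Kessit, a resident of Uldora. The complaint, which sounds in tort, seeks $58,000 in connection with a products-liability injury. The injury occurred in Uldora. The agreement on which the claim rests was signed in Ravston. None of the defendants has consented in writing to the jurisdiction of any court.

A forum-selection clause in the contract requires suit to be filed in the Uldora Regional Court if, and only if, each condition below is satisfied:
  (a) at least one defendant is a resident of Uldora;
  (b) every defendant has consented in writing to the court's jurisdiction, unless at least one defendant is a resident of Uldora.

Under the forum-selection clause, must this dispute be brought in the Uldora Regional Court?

The Uldora Regional Court:
  (a) Rurik Kessit resides in Uldora. Condition met.
  (b) No such written consent has been filed. However, Rurik Kessit resides in Uldora, so the 'unless' proviso supplies this condition. Satisfied.
  → Forum clause is triggered.

Yes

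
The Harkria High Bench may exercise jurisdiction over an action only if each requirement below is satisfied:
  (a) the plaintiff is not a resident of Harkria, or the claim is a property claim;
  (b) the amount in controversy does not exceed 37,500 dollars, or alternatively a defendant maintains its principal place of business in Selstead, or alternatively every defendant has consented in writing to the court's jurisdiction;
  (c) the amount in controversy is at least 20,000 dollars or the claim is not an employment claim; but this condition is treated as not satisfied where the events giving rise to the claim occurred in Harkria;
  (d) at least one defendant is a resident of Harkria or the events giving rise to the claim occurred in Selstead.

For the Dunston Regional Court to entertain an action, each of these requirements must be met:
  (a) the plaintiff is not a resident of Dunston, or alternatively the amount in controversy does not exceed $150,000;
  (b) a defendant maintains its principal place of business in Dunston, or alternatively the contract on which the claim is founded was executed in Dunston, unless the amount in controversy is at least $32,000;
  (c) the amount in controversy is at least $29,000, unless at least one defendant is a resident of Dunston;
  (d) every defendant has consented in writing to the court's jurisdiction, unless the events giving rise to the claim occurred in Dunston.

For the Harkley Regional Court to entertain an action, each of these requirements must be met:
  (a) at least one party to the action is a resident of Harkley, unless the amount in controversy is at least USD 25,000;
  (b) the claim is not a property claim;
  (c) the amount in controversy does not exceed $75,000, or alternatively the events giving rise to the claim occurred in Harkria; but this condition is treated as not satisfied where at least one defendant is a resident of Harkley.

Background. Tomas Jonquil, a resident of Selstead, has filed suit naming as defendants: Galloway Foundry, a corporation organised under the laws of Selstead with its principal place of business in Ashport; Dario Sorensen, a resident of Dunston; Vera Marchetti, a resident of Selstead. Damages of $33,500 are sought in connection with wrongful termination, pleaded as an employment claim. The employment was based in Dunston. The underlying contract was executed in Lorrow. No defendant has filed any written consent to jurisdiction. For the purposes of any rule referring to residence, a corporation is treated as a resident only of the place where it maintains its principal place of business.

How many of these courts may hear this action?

The Harkria High Bench:
  (a) The plaintiff resides in Selstead, which is not Harkria, which satisfies one of the alternatives. Satisfied.
  (b) The amount in controversy is $33,500, within the 37,500 dollars ceiling, so this disjunct is met. Condition met.
  (c) The amount in controversy is 33,500 dollars, which meets the 20,000 dollars floor, so this disjunct is met. And the carve-out is inapplicable — the operative events occurred in Dunston, not Harkria. Satisfied.
  (d) No defendant resides in Harkria (they reside in Ashport, Dunston, Selstead); the operative events occurred in Dunston, not Selstead — none of the alternatives is met. Fails.
  → Not every requirement is met — no jurisdiction.
The Dunston Regional Court:
  (a) The plaintiff resides in Selstead, which is not Dunston, so one alternative holds. Met.
  (b) The corporate defendant(s) have their principal place of business in Ashport, not Dunston; the contract was executed in Lorrow, not Dunston — no alternative holds. But the amount in controversy is USD 33,500, which meets the $32,000 floor, and the 'unless' clause therefore excuses the requirement. Met.
  (c) The amount in controversy is $33,500, which meets the 29,000 dollars floor. Condition met.
  (d) No such written consent has been filed. The proviso rescues it, though: the operative events occurred in Dunston. Met.
  → Every requirement is satisfied — jurisdiction.
The Harkley Regional Court:
  (a) No party resides in Harkley. The proviso rescues it, though: the amount in controversy is 33,500 dollars, which meets the 25,000 dollars floor. Met.
  (b) The claim is an employment claim, not a property claim. Satisfied.
  (c) The amount in controversy is 33,500 dollars, within the 75,000 dollars ceiling — that alternative is enough. The exception is not triggered, since no defendant resides in Harkley (they reside in Ashport, Dunston, Selstead). Satisfied.
  → The court has jurisdiction.
Courts with jurisdiction: the Dunston Regional Court, the Harkley Regional Court — 2 in total.

2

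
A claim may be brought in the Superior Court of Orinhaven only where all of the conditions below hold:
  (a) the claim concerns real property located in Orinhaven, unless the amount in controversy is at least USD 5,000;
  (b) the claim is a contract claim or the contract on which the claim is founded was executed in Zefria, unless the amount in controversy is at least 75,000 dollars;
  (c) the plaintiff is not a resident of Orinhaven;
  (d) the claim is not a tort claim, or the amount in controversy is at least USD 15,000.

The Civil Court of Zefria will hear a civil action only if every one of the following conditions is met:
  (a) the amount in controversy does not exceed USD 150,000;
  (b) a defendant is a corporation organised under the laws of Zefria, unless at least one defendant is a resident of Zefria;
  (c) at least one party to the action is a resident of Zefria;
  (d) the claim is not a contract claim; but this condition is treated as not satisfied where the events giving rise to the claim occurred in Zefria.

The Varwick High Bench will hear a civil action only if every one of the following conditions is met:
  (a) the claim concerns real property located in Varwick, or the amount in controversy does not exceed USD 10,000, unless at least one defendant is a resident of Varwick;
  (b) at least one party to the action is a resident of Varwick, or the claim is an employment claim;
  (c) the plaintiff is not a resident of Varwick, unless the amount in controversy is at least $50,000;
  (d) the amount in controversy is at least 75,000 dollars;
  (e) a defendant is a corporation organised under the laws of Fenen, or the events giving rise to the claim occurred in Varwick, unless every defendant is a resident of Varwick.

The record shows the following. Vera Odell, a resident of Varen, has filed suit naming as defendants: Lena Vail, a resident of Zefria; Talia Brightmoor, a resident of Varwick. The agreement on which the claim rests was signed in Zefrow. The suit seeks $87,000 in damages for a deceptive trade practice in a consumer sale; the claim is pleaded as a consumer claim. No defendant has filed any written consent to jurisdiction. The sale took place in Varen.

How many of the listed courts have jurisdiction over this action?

2

The Superior Court of Orinhaven:
  (a) The claim does not concern real property. However, the amount in controversy is USD 87,000, which meets the 5,000 dollars floor, so the 'unless' proviso supplies this condition. Condition met.
  (b) The claim is a consumer claim, not a contract claim; the contract was executed in Zefrow, not Zefria — every alternative fails. However, the amount in controversy is $87,000, which meets the 75,000 dollars floor, so the 'unless' proviso supplies this condition. Condition met.
  (c) The plaintiff resides in Varen, which is not Orinhaven. Condition met.
  (d) The claim is a consumer claim, not a tort claim, so one alternative holds. Satisfied.
  → All conditions met; jurisdiction exists.
The Civil Court of Zefria:
  (a) The amount in controversy is USD 87,000, within the USD 150,000 ceiling. Satisfied.
  (b) No defendant is a corporation. But Lena Vail resides in Zefria, and the 'unless' clause therefore excuses the requirement. Met.
  (c) Lena Vail resides in Zefria. Condition met.
  (d) The claim is a consumer claim, not a contract claim. The exception is not triggered, since the operative events occurred in Varen, not Zefria. Met.
  → Every requirement is satisfied — jurisdiction.
The Varwick High Bench:
  (a) The claim does not concern real property; the amount in controversy is $87,000, above the $10,000 ceiling — none of the alternatives is met. However, Talia Brightmoor resides in Varwick, so the 'unless' proviso supplies this condition. Condition met.
  (b) Talia Brightmoor resides in Varwick — that alternative is enough. Satisfied.
  (c) The plaintiff resides in Varen, which is not Varwick. Met.
  (d) The amount in controversy is 87,000 dollars, which meets the $75,000 floor. Condition met.
  (e) No defendant is a corporation; the operative events occurred in Varen, not Varwick — no alternative holds. Nor does the 'unless' clause help: the defendants reside as follows — Lena Vail in Zefria, Talia Brightmoor in Varwick — not all in Varwick. Fails.
  → At least one condition fails; no jurisdiction.
Courts with jurisdiction: the Superior Court of Orinhaven, the Civil Court of Zefria — 2 in total.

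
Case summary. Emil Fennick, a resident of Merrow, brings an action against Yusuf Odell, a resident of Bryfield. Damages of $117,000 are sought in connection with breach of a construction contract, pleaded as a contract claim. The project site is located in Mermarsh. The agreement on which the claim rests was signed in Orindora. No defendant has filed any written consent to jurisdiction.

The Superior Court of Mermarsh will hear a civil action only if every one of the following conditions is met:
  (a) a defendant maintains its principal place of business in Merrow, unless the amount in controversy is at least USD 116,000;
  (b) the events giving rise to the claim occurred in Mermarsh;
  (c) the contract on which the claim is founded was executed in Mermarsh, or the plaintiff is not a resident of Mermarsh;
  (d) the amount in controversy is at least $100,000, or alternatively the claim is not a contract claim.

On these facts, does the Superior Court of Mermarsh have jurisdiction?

Yes

The Superior Court of Mermarsh:
  (a) No defendant is a corporation. But the amount in controversy is $117,000, which meets the $116,000 floor, and the 'unless' clause therefore excuses the requirement. Satisfied.
  (b) The operative events occurred in Mermarsh. Satisfied.
  (c) The plaintiff resides in Merrow, which is not Mermarsh, so one alternative holds. Satisfied.
  (d) The amount in controversy is USD 117,000, which meets the 100,000 dollars floor, so one alternative holds. Condition met.
  → Jurisdiction lies.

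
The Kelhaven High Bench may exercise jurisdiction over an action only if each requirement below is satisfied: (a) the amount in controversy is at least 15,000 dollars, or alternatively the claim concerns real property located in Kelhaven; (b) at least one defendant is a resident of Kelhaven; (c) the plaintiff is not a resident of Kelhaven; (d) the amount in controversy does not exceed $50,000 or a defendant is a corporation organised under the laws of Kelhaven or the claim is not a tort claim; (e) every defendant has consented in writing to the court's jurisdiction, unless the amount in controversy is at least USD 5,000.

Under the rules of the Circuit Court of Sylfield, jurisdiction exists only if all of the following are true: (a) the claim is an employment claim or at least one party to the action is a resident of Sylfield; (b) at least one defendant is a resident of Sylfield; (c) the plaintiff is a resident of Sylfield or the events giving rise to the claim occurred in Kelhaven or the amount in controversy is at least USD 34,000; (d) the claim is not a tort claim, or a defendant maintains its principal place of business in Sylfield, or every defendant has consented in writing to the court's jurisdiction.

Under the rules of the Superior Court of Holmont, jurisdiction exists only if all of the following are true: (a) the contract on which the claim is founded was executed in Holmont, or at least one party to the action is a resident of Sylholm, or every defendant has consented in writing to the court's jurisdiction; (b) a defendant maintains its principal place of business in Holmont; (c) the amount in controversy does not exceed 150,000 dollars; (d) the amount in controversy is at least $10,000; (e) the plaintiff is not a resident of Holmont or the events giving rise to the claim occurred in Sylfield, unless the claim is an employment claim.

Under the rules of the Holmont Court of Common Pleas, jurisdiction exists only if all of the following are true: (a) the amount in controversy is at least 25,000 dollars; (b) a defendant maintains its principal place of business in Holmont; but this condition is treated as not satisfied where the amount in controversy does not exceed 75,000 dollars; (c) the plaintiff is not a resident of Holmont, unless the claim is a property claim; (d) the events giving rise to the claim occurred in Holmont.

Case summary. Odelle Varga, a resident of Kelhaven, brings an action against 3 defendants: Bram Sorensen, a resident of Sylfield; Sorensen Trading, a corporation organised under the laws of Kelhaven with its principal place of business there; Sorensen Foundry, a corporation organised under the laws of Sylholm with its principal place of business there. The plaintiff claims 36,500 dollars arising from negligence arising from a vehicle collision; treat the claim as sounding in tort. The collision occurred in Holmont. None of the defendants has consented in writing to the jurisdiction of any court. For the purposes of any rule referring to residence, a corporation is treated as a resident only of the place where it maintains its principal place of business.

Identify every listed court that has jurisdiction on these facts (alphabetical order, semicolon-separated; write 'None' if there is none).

The Kelhaven High Bench:
  (a) The amount in controversy is 36,500 dollars, which meets the USD 15,000 floor, so one alternative holds. Condition met.
  (b) Sorensen Trading resides in Kelhaven. Condition met.
  (c) The plaintiff resides in Kelhaven. Fails.
  (d) The amount in controversy is $36,500, within the USD 50,000 ceiling, which satisfies one of the alternatives. Satisfied.
  (e) No such written consent has been filed. The proviso rescues it, though: the amount in controversy is 36,500 dollars, which meets the 5,000 dollars floor. Satisfied.
  → At least one condition fails; no jurisdiction.
The Circuit Court of Sylfield:
  (a) Bram Sorensen resides in Sylfield, so this disjunct is met. Satisfied.
  (b) Bram Sorensen resides in Sylfield. Met.
  (c) The amount in controversy is USD 36,500, which meets the $34,000 floor, which satisfies one of the alternatives. Condition met.
  (d) The claim is a tort claim; the corporate defendant(s) have their principal place of business in Kelhaven, Sylholm, not Sylfield; no such written consent has been filed — no alternative holds. Fails.
  → No jurisdiction.
The Superior Court of Holmont:
  (a) Sorensen Foundry resides in Sylholm, so this disjunct is met. Condition met.
  (b) The corporate defendant(s) have their principal place of business in Kelhaven, Sylholm, not Holmont. Not met.
  (c) The amount in controversy is 36,500 dollars, within the 150,000 dollars ceiling. Condition met.
  (d) The amount in controversy is $36,500, which meets the 10,000 dollars floor. Condition met.
  (e) The plaintiff resides in Kelhaven, which is not Holmont, which satisfies one of the alternatives. Met.
  → At least one condition fails; no jurisdiction.
The Holmont Court of Common Pleas:
  (a) The amount in controversy is USD 36,500, which meets the USD 25,000 floor. Satisfied.
  (b) The corporate defendant(s) have their principal place of business in Kelhaven, Sylholm, not Holmont. Not satisfied.
  (c) The plaintiff resides in Kelhaven, which is not Holmont. Satisfied.
  (d) The operative events occurred in Holmont. Satisfied.
  → Not every requirement is met — no jurisdiction.

None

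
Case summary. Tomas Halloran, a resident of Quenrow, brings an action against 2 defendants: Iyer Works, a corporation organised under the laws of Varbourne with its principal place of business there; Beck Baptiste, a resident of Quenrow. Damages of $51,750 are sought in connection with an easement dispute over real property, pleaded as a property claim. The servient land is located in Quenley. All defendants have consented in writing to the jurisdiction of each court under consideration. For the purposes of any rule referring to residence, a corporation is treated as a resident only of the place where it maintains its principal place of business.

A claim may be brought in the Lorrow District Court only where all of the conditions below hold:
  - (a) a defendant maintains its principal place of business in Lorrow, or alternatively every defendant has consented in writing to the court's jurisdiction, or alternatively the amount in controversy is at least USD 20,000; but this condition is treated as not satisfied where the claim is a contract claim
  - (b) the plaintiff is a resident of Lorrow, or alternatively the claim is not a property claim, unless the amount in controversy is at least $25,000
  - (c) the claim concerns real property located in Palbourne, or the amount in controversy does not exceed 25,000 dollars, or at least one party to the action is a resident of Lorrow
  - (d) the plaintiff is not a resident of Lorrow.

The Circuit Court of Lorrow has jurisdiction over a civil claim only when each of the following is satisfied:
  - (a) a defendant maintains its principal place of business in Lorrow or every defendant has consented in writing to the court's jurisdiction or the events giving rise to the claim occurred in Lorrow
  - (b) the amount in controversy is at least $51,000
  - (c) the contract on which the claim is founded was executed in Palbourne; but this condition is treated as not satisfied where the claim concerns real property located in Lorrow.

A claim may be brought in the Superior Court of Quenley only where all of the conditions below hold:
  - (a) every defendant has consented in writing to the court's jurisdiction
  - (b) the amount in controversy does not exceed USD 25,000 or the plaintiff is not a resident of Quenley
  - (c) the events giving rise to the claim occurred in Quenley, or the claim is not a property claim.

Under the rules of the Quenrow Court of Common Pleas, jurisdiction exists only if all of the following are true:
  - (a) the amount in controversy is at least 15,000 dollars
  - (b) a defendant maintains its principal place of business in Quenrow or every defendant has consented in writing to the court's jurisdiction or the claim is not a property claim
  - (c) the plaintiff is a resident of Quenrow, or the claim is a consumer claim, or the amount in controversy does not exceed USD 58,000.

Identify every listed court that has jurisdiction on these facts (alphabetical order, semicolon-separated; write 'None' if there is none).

The Lorrow District Court:
  (a) Every defendant has filed written consent — that alternative is enough. The carve-out does not apply: the claim is a property claim, not a contract claim. Satisfied.
  (b) The plaintiff resides in Quenrow, not Lorrow; the claim is a property claim — every alternative fails. However, the amount in controversy is 51,750 dollars, which meets the $25,000 floor, so the 'unless' proviso supplies this condition. Met.
  (c) The property lies in Quenley, not Palbourne; the amount in controversy is USD 51,750, above the $25,000 ceiling; no party resides in Lorrow — no alternative holds. Not met.
  (d) The plaintiff resides in Quenrow, which is not Lorrow. Met.
  → Not every requirement is met — no jurisdiction.
The Circuit Court of Lorrow:
  (a) Every defendant has filed written consent, so one alternative holds. Condition met.
  (b) The amount in controversy is $51,750, which meets the 51,000 dollars floor. Met.
  (c) No contract (and hence no place of execution) is alleged. Condition not met.
  → Not every requirement is met — no jurisdiction.
The Superior Court of Quenley:
  (a) Every defendant has filed written consent. Met.
  (b) The plaintiff resides in Quenrow, which is not Quenley — that alternative is enough. Met.
  (c) The operative events occurred in Quenley, so this disjunct is met. Met.
  → Every requirement is satisfied — jurisdiction.
The Quenrow Court of Common Pleas:
  (a) The amount in controversy is 51,750 dollars, which meets the $15,000 floor. Satisfied.
  (b) Every defendant has filed written consent, which satisfies one of the alternatives. Met.
  (c) The plaintiff resides in Quenrow — that alternative is enough. Satisfied.
  → The court has jurisdiction.

the Quenrow Court of Common Pleas; the Superior Court of Quenley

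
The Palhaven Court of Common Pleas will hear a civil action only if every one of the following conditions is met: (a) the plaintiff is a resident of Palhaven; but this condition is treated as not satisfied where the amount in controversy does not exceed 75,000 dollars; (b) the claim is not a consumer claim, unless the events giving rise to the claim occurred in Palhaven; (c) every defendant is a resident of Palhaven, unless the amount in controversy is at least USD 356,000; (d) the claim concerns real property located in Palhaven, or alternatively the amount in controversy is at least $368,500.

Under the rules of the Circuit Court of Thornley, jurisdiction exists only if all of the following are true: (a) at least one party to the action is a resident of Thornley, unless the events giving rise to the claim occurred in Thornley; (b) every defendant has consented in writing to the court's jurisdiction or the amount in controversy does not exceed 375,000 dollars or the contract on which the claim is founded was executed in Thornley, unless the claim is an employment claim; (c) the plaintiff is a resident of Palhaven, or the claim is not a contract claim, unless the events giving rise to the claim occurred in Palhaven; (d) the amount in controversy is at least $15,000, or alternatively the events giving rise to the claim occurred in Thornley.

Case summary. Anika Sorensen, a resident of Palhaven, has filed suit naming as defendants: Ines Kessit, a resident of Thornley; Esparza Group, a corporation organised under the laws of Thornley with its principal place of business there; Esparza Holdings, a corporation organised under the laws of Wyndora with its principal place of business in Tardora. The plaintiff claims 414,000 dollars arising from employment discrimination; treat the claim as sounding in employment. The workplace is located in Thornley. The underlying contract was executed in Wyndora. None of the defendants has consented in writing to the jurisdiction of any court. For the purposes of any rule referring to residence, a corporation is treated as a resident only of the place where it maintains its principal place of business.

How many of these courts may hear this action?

The Palhaven Court of Common Pleas:
  (a) The plaintiff resides in Palhaven. And the carve-out is inapplicable — the amount in controversy is 414,000 dollars, above the $75,000 ceiling. Satisfied.
  (b) The claim is an employment claim, not a consumer claim. Condition met.
  (c) The defendants reside as follows — Ines Kessit in Thornley, Esparza Group in Thornley, Esparza Holdings in Tardora — not all in Palhaven. But the amount in controversy is 414,000 dollars, which meets the USD 356,000 floor, and the 'unless' clause therefore excuses the requirement. Condition met.
  (d) The amount in controversy is USD 414,000, which meets the USD 368,500 floor, so one alternative holds. Satisfied.
  → The court has jurisdiction.
The Circuit Court of Thornley:
  (a) Ines Kessit resides in Thornley. Satisfied.
  (b) No such written consent has been filed; the amount in controversy is 414,000 dollars, above the $375,000 ceiling; the contract was executed in Wyndora, not Thornley — none of the alternatives is met. However, the claim is an employment claim, so the 'unless' proviso supplies this condition. Met.
  (c) The plaintiff resides in Palhaven, so this disjunct is met. Condition met.
  (d) The amount in controversy is 414,000 dollars, which meets the USD 15,000 floor — that alternative is enough. Met.
  → Jurisdiction lies.
Courts with jurisdiction: the Palhaven Court of Common Pleas, the Circuit Court of Thornley — 2 in total.

2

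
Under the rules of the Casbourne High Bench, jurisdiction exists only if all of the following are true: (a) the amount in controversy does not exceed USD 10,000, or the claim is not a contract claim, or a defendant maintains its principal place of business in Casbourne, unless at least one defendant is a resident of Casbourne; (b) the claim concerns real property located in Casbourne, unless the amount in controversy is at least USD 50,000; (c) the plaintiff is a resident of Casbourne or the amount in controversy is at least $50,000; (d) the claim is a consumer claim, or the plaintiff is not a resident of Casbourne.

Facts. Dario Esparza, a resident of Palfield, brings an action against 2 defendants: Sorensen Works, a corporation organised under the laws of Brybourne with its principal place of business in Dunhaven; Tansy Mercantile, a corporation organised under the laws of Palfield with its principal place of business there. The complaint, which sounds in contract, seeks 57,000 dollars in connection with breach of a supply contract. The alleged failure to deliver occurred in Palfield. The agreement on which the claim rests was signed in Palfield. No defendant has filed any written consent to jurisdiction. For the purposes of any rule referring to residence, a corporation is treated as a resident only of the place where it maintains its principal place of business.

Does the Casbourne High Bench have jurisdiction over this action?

No

The Casbourne High Bench:
  (a) The amount in controversy is USD 57,000, above the $10,000 ceiling; the claim is a contract claim; the corporate defendant(s) have their principal place of business in Dunhaven, Palfield, not Casbourne — every alternative fails. Nor does the 'unless' clause help: no defendant resides in Casbourne (they reside in Dunhaven, Palfield). Condition not met.
  (b) The claim does not concern real property. But the amount in controversy is $57,000, which meets the 50,000 dollars floor, and the 'unless' clause therefore excuses the requirement. Satisfied.
  (c) The amount in controversy is 57,000 dollars, which meets the USD 50,000 floor, which satisfies one of the alternatives. Condition met.
  (d) The plaintiff resides in Palfield, which is not Casbourne — that alternative is enough. Met.
  → At least one condition fails; no jurisdiction.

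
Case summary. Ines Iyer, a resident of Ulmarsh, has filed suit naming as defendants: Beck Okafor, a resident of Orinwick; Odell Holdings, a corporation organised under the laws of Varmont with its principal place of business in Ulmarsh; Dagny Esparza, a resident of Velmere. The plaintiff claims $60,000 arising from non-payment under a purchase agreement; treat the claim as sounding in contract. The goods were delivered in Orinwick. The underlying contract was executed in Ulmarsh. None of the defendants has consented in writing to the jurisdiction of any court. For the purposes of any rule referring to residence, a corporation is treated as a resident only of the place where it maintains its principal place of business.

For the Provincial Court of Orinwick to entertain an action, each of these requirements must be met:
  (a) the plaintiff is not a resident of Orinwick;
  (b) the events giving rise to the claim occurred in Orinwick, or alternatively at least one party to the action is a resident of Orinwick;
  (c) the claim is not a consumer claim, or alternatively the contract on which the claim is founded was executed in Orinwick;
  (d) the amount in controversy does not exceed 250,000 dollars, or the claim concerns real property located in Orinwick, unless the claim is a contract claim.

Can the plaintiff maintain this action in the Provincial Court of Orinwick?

Yes

The Provincial Court of Orinwick:
  (a) The plaintiff resides in Ulmarsh, which is not Orinwick. Met.
  (b) The operative events occurred in Orinwick, so one alternative holds. Satisfied.
  (c) The claim is a contract claim, not a consumer claim — that alternative is enough. Satisfied.
  (d) The amount in controversy is USD 60,000, within the 250,000 dollars ceiling, which satisfies one of the alternatives. Condition met.
  → Every requirement is satisfied — jurisdiction.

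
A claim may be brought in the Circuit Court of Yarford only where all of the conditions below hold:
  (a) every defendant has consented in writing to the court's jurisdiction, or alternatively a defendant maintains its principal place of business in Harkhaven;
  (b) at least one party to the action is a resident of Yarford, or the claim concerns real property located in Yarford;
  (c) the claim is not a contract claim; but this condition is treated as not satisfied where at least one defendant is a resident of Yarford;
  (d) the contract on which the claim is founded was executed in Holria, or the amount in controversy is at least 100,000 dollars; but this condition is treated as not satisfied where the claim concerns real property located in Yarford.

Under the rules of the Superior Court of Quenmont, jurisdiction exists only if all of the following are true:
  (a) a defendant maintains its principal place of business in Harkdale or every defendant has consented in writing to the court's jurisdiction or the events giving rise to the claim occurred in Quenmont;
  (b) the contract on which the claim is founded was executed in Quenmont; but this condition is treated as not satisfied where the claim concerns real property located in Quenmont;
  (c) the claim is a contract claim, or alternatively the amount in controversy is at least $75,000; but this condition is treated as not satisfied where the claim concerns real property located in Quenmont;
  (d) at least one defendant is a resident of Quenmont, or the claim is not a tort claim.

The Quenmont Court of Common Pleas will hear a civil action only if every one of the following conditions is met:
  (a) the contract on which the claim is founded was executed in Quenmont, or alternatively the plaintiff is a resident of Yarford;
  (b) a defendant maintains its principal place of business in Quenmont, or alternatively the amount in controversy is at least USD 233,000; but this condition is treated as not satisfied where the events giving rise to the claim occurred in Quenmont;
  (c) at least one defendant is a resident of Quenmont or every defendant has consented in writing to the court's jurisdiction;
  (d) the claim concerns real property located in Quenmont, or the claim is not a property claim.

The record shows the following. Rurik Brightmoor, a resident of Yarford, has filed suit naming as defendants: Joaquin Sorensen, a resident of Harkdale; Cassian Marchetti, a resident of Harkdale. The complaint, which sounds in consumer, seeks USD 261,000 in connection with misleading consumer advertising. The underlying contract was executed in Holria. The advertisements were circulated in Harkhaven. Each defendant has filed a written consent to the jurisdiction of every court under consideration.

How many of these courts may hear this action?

2

The Circuit Court of Yarford:
  (a) Every defendant has filed written consent, so this disjunct is met. Met.
  (b) Rurik Brightmoor resides in Yarford — that alternative is enough. Met.
  (c) The claim is a consumer claim, not a contract claim. And the carve-out is inapplicable — no defendant resides in Yarford (they reside in Harkdale, Harkdale). Met.
  (d) The contract was executed in Holria, which satisfies one of the alternatives. And the carve-out is inapplicable — the claim does not concern real property. Met.
  → All conditions met; jurisdiction exists.
The Superior Court of Quenmont:
  (a) Every defendant has filed written consent, so one alternative holds. Condition met.
  (b) The contract was executed in Holria, not Quenmont. Fails.
  (c) The amount in controversy is $261,000, which meets the 75,000 dollars floor, so one alternative holds. And the carve-out is inapplicable — the claim does not concern real property. Met.
  (d) The claim is a consumer claim, not a tort claim — that alternative is enough. Met.
  → No jurisdiction.
The Quenmont Court of Common Pleas:
  (a) The plaintiff resides in Yarford, which satisfies one of the alternatives. Condition met.
  (b) The amount in controversy is $261,000, which meets the $233,000 floor, so one alternative holds. And the carve-out is inapplicable — the operative events occurred in Harkhaven, not Quenmont. Condition met.
  (c) Every defendant has filed written consent, which satisfies one of the alternatives. Condition met.
  (d) The claim is a consumer claim, not a property claim, so one alternative holds. Satisfied.
  → Every requirement is satisfied — jurisdiction.
Courts with jurisdiction: the Circuit Court of Yarford, the Quenmont Court of Common Pleas — 2 in total.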